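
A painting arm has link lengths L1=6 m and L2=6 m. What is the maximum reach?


Given: L1 = 6 m, L2 = 6 m
For a 2-link planar arm, max reach = L1 + L2 (fully extended)
Max reach = 6 + 6
Max reach = 12 m

12 m


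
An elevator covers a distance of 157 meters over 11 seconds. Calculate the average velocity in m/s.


Given: distance d = 157 m, time t = 11 s
Using v = d / t
v = 157 / 11
v = 157/11 m/s

157/11 m/s


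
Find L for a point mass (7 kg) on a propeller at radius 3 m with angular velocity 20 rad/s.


Given: m = 7 kg, r = 3 m, omega = 20 rad/s
For a point mass: I = m*r^2
I = 7*3^2 = 7*9 = 63
L = I*omega = 63*20
L = 1260 kg*m^2/s

1260 kg*m^2/s


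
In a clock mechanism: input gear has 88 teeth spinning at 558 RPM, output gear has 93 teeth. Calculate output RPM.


Given: N1 = 88 teeth, w1 = 558 RPM, N2 = 93 teeth
Using N1*w1 = N2*w2
w2 = N1*w1 / N2
w2 = 88*558 / 93
w2 = 49104 / 93
w2 = 528 RPM

528 RPM


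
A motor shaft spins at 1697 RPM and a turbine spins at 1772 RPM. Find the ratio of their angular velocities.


Given: RPM_A = 1697, RPM_B = 1772
omega = 2*pi*RPM/60, so omega_A/omega_B = RPM_A / RPM_B
omega_A/omega_B = 1697 / 1772
omega_A/omega_B = 1697/1772

1697/1772


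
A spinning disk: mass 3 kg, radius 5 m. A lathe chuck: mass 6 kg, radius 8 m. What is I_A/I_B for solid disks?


Given: M1=3 kg, R1=5 m, M2=6 kg, R2=8 m
For a disk: I = (1/2)*M*R^2, so I_A/I_B = (M1*R1^2)/(M2*R2^2)
M1*R1^2 = 3*25 = 75
M2*R2^2 = 6*64 = 384
I_A/I_B = 75/384 = 25/128

25/128


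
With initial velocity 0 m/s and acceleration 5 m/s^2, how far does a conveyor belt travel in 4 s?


Given: v0 = 0 m/s, a = 5 m/s^2, t = 4 s
Using s = v0*t + (1/2)*a*t^2
s = 0*4 + (1/2)*5*4^2
s = 0 + (1/2)*80
s = 0 + 40
s = 40

40 m


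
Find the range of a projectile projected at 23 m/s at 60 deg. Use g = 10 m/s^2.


Given: v0 = 23 m/s, theta = 60 deg, g = 10 m/s^2
sin(2*60) = sin(120) = sqrt(3)/2
Using R = v0^2 * sin(2*theta) / g
R = 23^2 * (sqrt(3)/2) / 10
R = 529 * sqrt(3) / 20
R = 529/20*sqrt(3) m

529/20*sqrt(3) m


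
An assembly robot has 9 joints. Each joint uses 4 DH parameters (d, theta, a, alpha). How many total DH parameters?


Given: 9 joints, 4 DH parameters per joint (d, theta, a, alpha)
Total DH parameters = number_of_joints * 4
Total = 9 * 4
Total = 36

36


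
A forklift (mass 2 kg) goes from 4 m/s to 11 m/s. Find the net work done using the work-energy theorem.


Given: m = 2 kg, v0 = 4 m/s, v = 11 m/s
Using W = (1/2)*m*(v^2 - v0^2)
v^2 = 11^2 = 121
v0^2 = 4^2 = 16
v^2 - v0^2 = 121 - 16 = 105
W = (1/2)*2*105 = 105 J

105 J


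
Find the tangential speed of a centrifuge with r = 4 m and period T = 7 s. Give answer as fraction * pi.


Given: radius r = 4 m, period T = 7 s
Using v = 2*pi*r / T
v = 2*pi*4 / 7
v = 8*pi / 7
v = 8/7*pi m/s

8/7*pi m/s


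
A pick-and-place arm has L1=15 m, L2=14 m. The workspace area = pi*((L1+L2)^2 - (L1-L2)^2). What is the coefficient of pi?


Given: L1 = 15, L2 = 14
(L1+L2)^2 = (29)^2 = 841
(L1-L2)^2 = (1)^2 = 1
Difference = 841 - 1 = 840
This equals 4*L1*L2 = 4*15*14 = 840
Workspace area = 840*pi

840


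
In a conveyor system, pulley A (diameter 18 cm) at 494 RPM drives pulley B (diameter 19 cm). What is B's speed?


Given: D1 = 18 cm, w1 = 494 RPM, D2 = 19 cm
Using D1*w1 = D2*w2
w2 = D1*w1 / D2
w2 = 18*494 / 19
w2 = 8892 / 19
w2 = 468 RPM

468 RPM


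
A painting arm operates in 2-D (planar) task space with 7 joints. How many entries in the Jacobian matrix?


Given: task space dimension = 2, joints = 7
Jacobian is a 2 x 7 matrix
Total entries = rows * columns
Total = 2 * 7
Total = 14

14


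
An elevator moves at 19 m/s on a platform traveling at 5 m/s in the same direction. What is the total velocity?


Given: object velocity = 19 m/s, platform velocity = 5 m/s (same direction)
Using classical velocity addition: v_total = v_object + v_platform
v_total = 19 + 5
v_total = 24 m/s

24 m/s


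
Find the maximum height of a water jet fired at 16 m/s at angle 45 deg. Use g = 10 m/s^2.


Given: v0 = 16 m/s, theta = 45 deg, g = 10 m/s^2
sin^2(45) = 1/2
Using H = v0^2 * sin^2(theta) / (2*g)
H = 16^2 * 1/2 / (2*10)
H = 256 * 1/2 / 20
H = 128 / 20
H = 32/5 m

32/5 m


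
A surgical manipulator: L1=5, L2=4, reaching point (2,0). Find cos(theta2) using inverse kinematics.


Given: L1 = 5, L2 = 4, target (x, y) = (2, 0)
Using cos(theta2) = (x^2 + y^2 - L1^2 - L2^2) / (2*L1*L2)
x^2 + y^2 = 2^2 + 0 = 4
L1^2 + L2^2 = 25 + 16 = 41
Numerator = 4 - 41 = -37
Denominator = 2*5*4 = 40
cos(theta2) = -37/40 = -37/40

-37/40


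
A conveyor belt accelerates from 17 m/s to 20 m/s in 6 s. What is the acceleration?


Given: initial velocity v0 = 17 m/s, final velocity v = 20 m/s, time t = 6 s
Using a = (v - v0) / t
a = (20 - 17) / 6
a = 3 / 6
a = 1/2 m/s^2

1/2 m/s^2


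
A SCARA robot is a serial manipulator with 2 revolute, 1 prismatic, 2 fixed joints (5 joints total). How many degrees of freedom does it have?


Given: serial robot with 2 revolute, 1 prismatic, 2 fixed joints
DOF contribution per joint type: revolute=1, prismatic=1, spherical=3, fixed=0
DOF = 2*1 + 1*1 + 2*0
DOF = 3

3


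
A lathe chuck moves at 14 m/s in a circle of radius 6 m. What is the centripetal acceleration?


Given: v = 14 m/s, r = 6 m
Using a_c = v^2 / r
a_c = 14^2 / 6
a_c = 196 / 6
a_c = 98/3 m/s^2

98/3 m/s^2


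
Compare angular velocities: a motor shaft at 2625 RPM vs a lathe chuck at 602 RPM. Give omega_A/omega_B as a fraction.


Given: RPM_A = 2625, RPM_B = 602
omega = 2*pi*RPM/60, so omega_A/omega_B = RPM_A / RPM_B
omega_A/omega_B = 2625 / 602
omega_A/omega_B = 375/86

375/86


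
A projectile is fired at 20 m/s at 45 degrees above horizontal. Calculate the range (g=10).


Given: v0 = 20 m/s, theta = 45 deg, g = 10 m/s^2
sin(2*45) = sin(90) = 1
Using R = v0^2 * sin(2*theta) / g
R = 20^2 * 1 / 10
R = 400 / 10
R = 40 m

40 m


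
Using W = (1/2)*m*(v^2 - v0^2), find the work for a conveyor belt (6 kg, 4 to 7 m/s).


Given: m = 6 kg, v0 = 4 m/s, v = 7 m/s
Using W = (1/2)*m*(v^2 - v0^2)
v^2 = 7^2 = 49
v0^2 = 4^2 = 16
v^2 - v0^2 = 49 - 16 = 33
W = (1/2)*6*33 = 99 J

99 J


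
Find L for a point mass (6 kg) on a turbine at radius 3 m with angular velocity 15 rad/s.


Given: m = 6 kg, r = 3 m, omega = 15 rad/s
For a point mass: I = m*r^2
I = 6*3^2 = 6*9 = 54
L = I*omega = 54*15
L = 810 kg*m^2/s

810 kg*m^2/s


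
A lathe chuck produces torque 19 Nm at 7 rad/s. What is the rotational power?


Given: tau = 19 Nm, omega = 7 rad/s
Using P = tau * omega
P = 19 * 7
P = 133 W

133 W


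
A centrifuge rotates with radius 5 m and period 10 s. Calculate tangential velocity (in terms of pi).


Given: radius r = 5 m, period T = 10 s
Using v = 2*pi*r / T
v = 2*pi*5 / 10
v = 10*pi / 10
v = 1*pi m/s

1*pi m/s


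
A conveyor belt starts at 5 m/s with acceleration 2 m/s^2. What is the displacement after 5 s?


Given: v0 = 5 m/s, a = 2 m/s^2, t = 5 s
Using s = v0*t + (1/2)*a*t^2
s = 5*5 + (1/2)*2*5^2
s = 25 + (1/2)*50
s = 25 + 25
s = 50

50 m


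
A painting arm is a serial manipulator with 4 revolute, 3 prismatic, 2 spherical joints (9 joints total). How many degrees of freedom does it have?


Given: serial robot with 4 revolute, 3 prismatic, 2 spherical joints
DOF contribution per joint type: revolute=1, prismatic=1, spherical=3, fixed=0
DOF = 4*1 + 3*1 + 2*3
DOF = 13

13


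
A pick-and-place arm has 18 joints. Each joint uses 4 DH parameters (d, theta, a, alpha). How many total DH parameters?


Given: 18 joints, 4 DH parameters per joint (d, theta, a, alpha)
Total DH parameters = number_of_joints * 4
Total = 18 * 4
Total = 72

72


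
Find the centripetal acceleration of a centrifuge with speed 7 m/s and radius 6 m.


Given: v = 7 m/s, r = 6 m
Using a_c = v^2 / r
a_c = 7^2 / 6
a_c = 49 / 6
a_c = 49/6 m/s^2

49/6 m/s^2


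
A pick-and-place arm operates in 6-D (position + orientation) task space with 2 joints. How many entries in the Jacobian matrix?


Given: task space dimension = 6, joints = 2
Jacobian is a 6 x 2 matrix
Total entries = rows * columns
Total = 6 * 2
Total = 12

12


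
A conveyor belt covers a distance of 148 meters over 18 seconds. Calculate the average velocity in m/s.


Given: distance d = 148 m, time t = 18 s
Using v = d / t
v = 148 / 18
v = 74/9 m/s

74/9 m/s


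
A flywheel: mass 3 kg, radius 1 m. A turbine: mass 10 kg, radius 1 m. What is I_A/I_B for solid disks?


Given: M1=3 kg, R1=1 m, M2=10 kg, R2=1 m
For a disk: I = (1/2)*M*R^2, so I_A/I_B = (M1*R1^2)/(M2*R2^2)
M1*R1^2 = 3*1 = 3
M2*R2^2 = 10*1 = 10
I_A/I_B = 3/10 = 3/10

3/10


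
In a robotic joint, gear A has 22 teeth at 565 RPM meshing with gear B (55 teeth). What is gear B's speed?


Given: N1 = 22 teeth, w1 = 565 RPM, N2 = 55 teeth
Using N1*w1 = N2*w2
w2 = N1*w1 / N2
w2 = 22*565 / 55
w2 = 12430 / 55
w2 = 226 RPM

226 RPM


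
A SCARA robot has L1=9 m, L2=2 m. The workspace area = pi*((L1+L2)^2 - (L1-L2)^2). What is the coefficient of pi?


Given: L1 = 9, L2 = 2
(L1+L2)^2 = (11)^2 = 121
(L1-L2)^2 = (7)^2 = 49
Difference = 121 - 49 = 72
This equals 4*L1*L2 = 4*9*2 = 72
Workspace area = 72*pi

72


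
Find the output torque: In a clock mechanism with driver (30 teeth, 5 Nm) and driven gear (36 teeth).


Given: N1 = 30, N2 = 36, T1 = 5 Nm
Using T2/T1 = N2/N1
T2 = T1 * N2 / N1
T2 = 5 * 36 / 30
T2 = 180 / 30
T2 = 6 Nm

6 Nm


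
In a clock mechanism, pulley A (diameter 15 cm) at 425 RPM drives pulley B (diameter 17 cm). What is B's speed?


Given: D1 = 15 cm, w1 = 425 RPM, D2 = 17 cm
Using D1*w1 = D2*w2
w2 = D1*w1 / D2
w2 = 15*425 / 17
w2 = 6375 / 17
w2 = 375 RPM

375 RPM


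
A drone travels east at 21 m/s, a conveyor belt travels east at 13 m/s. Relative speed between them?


Given: v_A = 21 m/s east, v_B = 13 m/s east
Both move in the same direction; relative speed = |v_A - v_B|
|21 - 13| = |8|
= 8 m/s

8 m/s


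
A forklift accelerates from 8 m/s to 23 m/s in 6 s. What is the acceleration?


Given: initial velocity v0 = 8 m/s, final velocity v = 23 m/s, time t = 6 s
Using a = (v - v0) / t
a = (23 - 8) / 6
a = 15 / 6
a = 5/2 m/s^2

5/2 m/s^2


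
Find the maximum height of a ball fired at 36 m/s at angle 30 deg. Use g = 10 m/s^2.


Given: v0 = 36 m/s, theta = 30 deg, g = 10 m/s^2
sin^2(30) = 1/4
Using H = v0^2 * sin^2(theta) / (2*g)
H = 36^2 * 1/4 / (2*10)
H = 1296 * 1/4 / 20
H = 324 / 20
H = 81/5 m

81/5 m


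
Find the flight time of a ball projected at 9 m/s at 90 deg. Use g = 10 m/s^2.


Given: v0 = 9 m/s, theta = 90 deg, g = 10 m/s^2
sin(90) = 1
Using T = 2*v0*sin(theta) / g
T = 2*9*1 / 10
T = 18 / 10
T = 9/5 s

9/5 s


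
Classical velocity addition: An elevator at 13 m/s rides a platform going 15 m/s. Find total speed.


Given: object velocity = 13 m/s, platform velocity = 15 m/s (same direction)
Using classical velocity addition: v_total = v_object + v_platform
v_total = 13 + 15
v_total = 28 m/s

28 m/s


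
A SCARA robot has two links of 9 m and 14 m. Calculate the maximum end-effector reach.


Given: L1 = 9 m, L2 = 14 m
For a 2-link planar arm, max reach = L1 + L2 (fully extended)
Max reach = 9 + 14
Max reach = 23 m

23 m


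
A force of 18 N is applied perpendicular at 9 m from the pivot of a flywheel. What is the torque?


Given: F = 18 N, r = 9 m, angle = 90 deg (perpendicular)
Using tau = F * r * sin(90)
sin(90) = 1
tau = 18 * 9 * 1
tau = 162 Nm

162 Nm


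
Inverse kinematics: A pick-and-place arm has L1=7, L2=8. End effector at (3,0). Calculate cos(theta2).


Given: L1 = 7, L2 = 8, target (x, y) = (3, 0)
Using cos(theta2) = (x^2 + y^2 - L1^2 - L2^2) / (2*L1*L2)
x^2 + y^2 = 3^2 + 0 = 9
L1^2 + L2^2 = 49 + 64 = 113
Numerator = 9 - 113 = -104
Denominator = 2*7*8 = 112
cos(theta2) = -104/112 = -13/14

-13/14


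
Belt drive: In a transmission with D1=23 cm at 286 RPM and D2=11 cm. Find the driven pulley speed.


Given: D1 = 23 cm, w1 = 286 RPM, D2 = 11 cm
Using D1*w1 = D2*w2
w2 = D1*w1 / D2
w2 = 23*286 / 11
w2 = 6578 / 11
w2 = 598 RPM

598 RPM


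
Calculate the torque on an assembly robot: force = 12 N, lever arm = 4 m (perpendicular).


Given: F = 12 N, r = 4 m, angle = 90 deg (perpendicular)
Using tau = F * r * sin(90)
sin(90) = 1
tau = 12 * 4 * 1
tau = 48 Nm

48 Nm


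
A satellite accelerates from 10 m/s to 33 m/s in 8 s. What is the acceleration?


Given: initial velocity v0 = 10 m/s, final velocity v = 33 m/s, time t = 8 s
Using a = (v - v0) / t
a = (33 - 10) / 8
a = 23 / 8
a = 23/8 m/s^2

23/8 m/s^2


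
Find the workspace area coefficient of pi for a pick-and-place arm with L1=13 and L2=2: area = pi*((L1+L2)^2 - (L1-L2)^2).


Given: L1 = 13, L2 = 2
(L1+L2)^2 = (15)^2 = 225
(L1-L2)^2 = (11)^2 = 121
Difference = 225 - 121 = 104
This equals 4*L1*L2 = 4*13*2 = 104
Workspace area = 104*pi

104


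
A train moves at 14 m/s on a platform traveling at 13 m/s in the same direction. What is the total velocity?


Given: object velocity = 14 m/s, platform velocity = 13 m/s (same direction)
Using classical velocity addition: v_total = v_object + v_platform
v_total = 14 + 13
v_total = 27 m/s

27 m/s


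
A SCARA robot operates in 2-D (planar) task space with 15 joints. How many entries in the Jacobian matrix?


Given: task space dimension = 2, joints = 15
Jacobian is a 2 x 15 matrix
Total entries = rows * columns
Total = 2 * 15
Total = 30

30


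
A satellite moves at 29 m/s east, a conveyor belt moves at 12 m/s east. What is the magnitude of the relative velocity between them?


Given: v_A = 29 m/s east, v_B = 12 m/s east
Both move in the same direction; relative speed = |v_A - v_B|
|29 - 12| = |17|
= 17 m/s

17 m/s


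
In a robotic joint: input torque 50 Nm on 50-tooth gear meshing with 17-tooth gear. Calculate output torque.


Given: N1 = 50, N2 = 17, T1 = 50 Nm
Using T2/T1 = N2/N1
T2 = T1 * N2 / N1
T2 = 50 * 17 / 50
T2 = 850 / 50
T2 = 17 Nm

17 Nm


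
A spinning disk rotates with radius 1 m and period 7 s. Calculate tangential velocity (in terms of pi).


Given: radius r = 1 m, period T = 7 s
Using v = 2*pi*r / T
v = 2*pi*1 / 7
v = 2*pi / 7
v = 2/7*pi m/s

2/7*pi m/s


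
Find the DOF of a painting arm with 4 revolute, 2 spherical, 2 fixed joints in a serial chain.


Given: serial robot with 4 revolute, 2 spherical, 2 fixed joints
DOF contribution per joint type: revolute=1, prismatic=1, spherical=3, fixed=0
DOF = 4*1 + 2*3 + 2*0
DOF = 10

10


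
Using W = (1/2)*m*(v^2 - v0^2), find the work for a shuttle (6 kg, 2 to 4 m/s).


Given: m = 6 kg, v0 = 2 m/s, v = 4 m/s
Using W = (1/2)*m*(v^2 - v0^2)
v^2 = 4^2 = 16
v0^2 = 2^2 = 4
v^2 - v0^2 = 16 - 4 = 12
W = (1/2)*6*12 = 36 J

36 J


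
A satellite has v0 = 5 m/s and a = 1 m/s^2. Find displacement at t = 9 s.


Given: v0 = 5 m/s, a = 1 m/s^2, t = 9 s
Using s = v0*t + (1/2)*a*t^2
s = 5*9 + (1/2)*1*9^2
s = 45 + (1/2)*81
s = 45 + 81/2
s = 171/2

171/2 m


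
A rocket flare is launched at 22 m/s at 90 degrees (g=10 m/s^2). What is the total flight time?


Given: v0 = 22 m/s, theta = 90 deg, g = 10 m/s^2
sin(90) = 1
Using T = 2*v0*sin(theta) / g
T = 2*22*1 / 10
T = 44 / 10
T = 22/5 s

22/5 s


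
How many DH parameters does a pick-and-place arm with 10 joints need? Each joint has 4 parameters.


Given: 10 joints, 4 DH parameters per joint (d, theta, a, alpha)
Total DH parameters = number_of_joints * 4
Total = 10 * 4
Total = 40

40


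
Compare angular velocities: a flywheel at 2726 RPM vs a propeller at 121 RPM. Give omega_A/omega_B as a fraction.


Given: RPM_A = 2726, RPM_B = 121
omega = 2*pi*RPM/60, so omega_A/omega_B = RPM_A / RPM_B
omega_A/omega_B = 2726 / 121
omega_A/omega_B = 2726/121

2726/121


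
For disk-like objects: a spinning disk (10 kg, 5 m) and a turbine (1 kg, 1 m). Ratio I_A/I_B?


Given: M1=10 kg, R1=5 m, M2=1 kg, R2=1 m
For a disk: I = (1/2)*M*R^2, so I_A/I_B = (M1*R1^2)/(M2*R2^2)
M1*R1^2 = 10*25 = 250
M2*R2^2 = 1*1 = 1
I_A/I_B = 250/1 = 250

250


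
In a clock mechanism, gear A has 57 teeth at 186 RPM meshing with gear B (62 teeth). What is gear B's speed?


Given: N1 = 57 teeth, w1 = 186 RPM, N2 = 62 teeth
Using N1*w1 = N2*w2
w2 = N1*w1 / N2
w2 = 57*186 / 62
w2 = 10602 / 62
w2 = 171 RPM

171 RPM


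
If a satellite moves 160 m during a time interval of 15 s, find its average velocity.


Given: distance d = 160 m, time t = 15 s
Using v = d / t
v = 160 / 15
v = 32/3 m/s

32/3 m/s


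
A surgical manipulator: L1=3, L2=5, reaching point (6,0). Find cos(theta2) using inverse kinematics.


Given: L1 = 3, L2 = 5, target (x, y) = (6, 0)
Using cos(theta2) = (x^2 + y^2 - L1^2 - L2^2) / (2*L1*L2)
x^2 + y^2 = 6^2 + 0 = 36
L1^2 + L2^2 = 9 + 25 = 34
Numerator = 36 - 34 = 2
Denominator = 2*3*5 = 30
cos(theta2) = 2/30 = 1/15

1/15


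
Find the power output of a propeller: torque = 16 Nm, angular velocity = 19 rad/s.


Given: tau = 16 Nm, omega = 19 rad/s
Using P = tau * omega
P = 16 * 19
P = 304 W

304 W


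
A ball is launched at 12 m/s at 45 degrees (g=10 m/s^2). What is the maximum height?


Given: v0 = 12 m/s, theta = 45 deg, g = 10 m/s^2
sin^2(45) = 1/2
Using H = v0^2 * sin^2(theta) / (2*g)
H = 12^2 * 1/2 / (2*10)
H = 144 * 1/2 / 20
H = 72 / 20
H = 18/5 m

18/5 m


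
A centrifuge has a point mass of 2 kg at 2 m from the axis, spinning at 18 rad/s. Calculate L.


Given: m = 2 kg, r = 2 m, omega = 18 rad/s
For a point mass: I = m*r^2
I = 2*2^2 = 2*4 = 8
L = I*omega = 8*18
L = 144 kg*m^2/s

144 kg*m^2/s


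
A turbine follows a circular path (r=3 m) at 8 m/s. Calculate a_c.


Given: v = 8 m/s, r = 3 m
Using a_c = v^2 / r
a_c = 8^2 / 3
a_c = 64 / 3
a_c = 64/3 m/s^2

64/3 m/s^2


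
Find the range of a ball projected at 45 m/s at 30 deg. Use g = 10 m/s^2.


Given: v0 = 45 m/s, theta = 30 deg, g = 10 m/s^2
sin(2*30) = sin(60) = sqrt(3)/2
Using R = v0^2 * sin(2*theta) / g
R = 45^2 * (sqrt(3)/2) / 10
R = 2025 * sqrt(3) / 20
R = 405/4*sqrt(3) m

405/4*sqrt(3) m


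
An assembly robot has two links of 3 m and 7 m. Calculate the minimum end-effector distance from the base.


Given: L1 = 3 m, L2 = 7 m
For a 2-link planar arm, min reach = |L1 - L2| (second link folded back)
Min reach = |3 - 7|
Min reach = 4 m

4 m


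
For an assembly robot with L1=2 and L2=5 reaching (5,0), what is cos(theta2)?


Given: L1 = 2, L2 = 5, target (x, y) = (5, 0)
Using cos(theta2) = (x^2 + y^2 - L1^2 - L2^2) / (2*L1*L2)
x^2 + y^2 = 5^2 + 0 = 25
L1^2 + L2^2 = 4 + 25 = 29
Numerator = 25 - 29 = -4
Denominator = 2*2*5 = 20
cos(theta2) = -4/20 = -1/5

-1/5


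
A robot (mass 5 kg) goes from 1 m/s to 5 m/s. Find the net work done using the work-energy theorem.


Given: m = 5 kg, v0 = 1 m/s, v = 5 m/s
Using W = (1/2)*m*(v^2 - v0^2)
v^2 = 5^2 = 25
v0^2 = 1^2 = 1
v^2 - v0^2 = 25 - 1 = 24
W = (1/2)*5*24 = 60 J

60 J


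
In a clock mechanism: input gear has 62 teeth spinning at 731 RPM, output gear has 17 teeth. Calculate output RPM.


Given: N1 = 62 teeth, w1 = 731 RPM, N2 = 17 teeth
Using N1*w1 = N2*w2
w2 = N1*w1 / N2
w2 = 62*731 / 17
w2 = 45322 / 17
w2 = 2666 RPM

2666 RPM


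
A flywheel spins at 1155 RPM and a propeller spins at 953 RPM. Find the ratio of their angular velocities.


Given: RPM_A = 1155, RPM_B = 953
omega = 2*pi*RPM/60, so omega_A/omega_B = RPM_A / RPM_B
omega_A/omega_B = 1155 / 953
omega_A/omega_B = 1155/953

1155/953


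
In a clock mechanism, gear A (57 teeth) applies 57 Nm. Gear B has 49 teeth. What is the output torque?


Given: N1 = 57, N2 = 49, T1 = 57 Nm
Using T2/T1 = N2/N1
T2 = T1 * N2 / N1
T2 = 57 * 49 / 57
T2 = 2793 / 57
T2 = 49 Nm

49 Nm


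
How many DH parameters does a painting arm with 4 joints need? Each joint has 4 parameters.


Given: 4 joints, 4 DH parameters per joint (d, theta, a, alpha)
Total DH parameters = number_of_joints * 4
Total = 4 * 4
Total = 16

16


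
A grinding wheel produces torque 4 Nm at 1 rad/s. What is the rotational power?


Given: tau = 4 Nm, omega = 1 rad/s
Using P = tau * omega
P = 4 * 1
P = 4 W

4 W


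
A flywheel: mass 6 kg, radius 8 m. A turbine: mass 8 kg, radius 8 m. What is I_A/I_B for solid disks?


Given: M1=6 kg, R1=8 m, M2=8 kg, R2=8 m
For a disk: I = (1/2)*M*R^2, so I_A/I_B = (M1*R1^2)/(M2*R2^2)
M1*R1^2 = 6*64 = 384
M2*R2^2 = 8*64 = 512
I_A/I_B = 384/512 = 3/4

3/4


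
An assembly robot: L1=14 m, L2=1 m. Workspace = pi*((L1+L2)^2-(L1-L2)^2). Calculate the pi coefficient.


Given: L1 = 14, L2 = 1
(L1+L2)^2 = (15)^2 = 225
(L1-L2)^2 = (13)^2 = 169
Difference = 225 - 169 = 56
This equals 4*L1*L2 = 4*14*1 = 56
Workspace area = 56*pi

56


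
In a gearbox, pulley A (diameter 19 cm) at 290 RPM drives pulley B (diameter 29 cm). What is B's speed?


Given: D1 = 19 cm, w1 = 290 RPM, D2 = 29 cm
Using D1*w1 = D2*w2
w2 = D1*w1 / D2
w2 = 19*290 / 29
w2 = 5510 / 29
w2 = 190 RPM

190 RPM


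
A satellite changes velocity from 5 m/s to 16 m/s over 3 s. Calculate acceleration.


Given: initial velocity v0 = 5 m/s, final velocity v = 16 m/s, time t = 3 s
Using a = (v - v0) / t
a = (16 - 5) / 3
a = 11 / 3
a = 11/3 m/s^2

11/3 m/s^2


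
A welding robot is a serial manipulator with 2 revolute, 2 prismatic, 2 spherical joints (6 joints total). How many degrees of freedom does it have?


Given: serial robot with 2 revolute, 2 prismatic, 2 spherical joints
DOF contribution per joint type: revolute=1, prismatic=1, spherical=3, fixed=0
DOF = 2*1 + 2*1 + 2*3
DOF = 10

10


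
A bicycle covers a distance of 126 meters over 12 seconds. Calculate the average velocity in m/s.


Given: distance d = 126 m, time t = 12 s
Using v = d / t
v = 126 / 12
v = 21/2 m/s

21/2 m/s


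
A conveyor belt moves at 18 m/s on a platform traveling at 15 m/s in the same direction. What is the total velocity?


Given: object velocity = 18 m/s, platform velocity = 15 m/s (same direction)
Using classical velocity addition: v_total = v_object + v_platform
v_total = 18 + 15
v_total = 33 m/s

33 m/s


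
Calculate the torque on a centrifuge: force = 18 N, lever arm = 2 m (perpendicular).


Given: F = 18 N, r = 2 m, angle = 90 deg (perpendicular)
Using tau = F * r * sin(90)
sin(90) = 1
tau = 18 * 2 * 1
tau = 36 Nm

36 Nm


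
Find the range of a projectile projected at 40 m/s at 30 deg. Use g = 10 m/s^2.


Given: v0 = 40 m/s, theta = 30 deg, g = 10 m/s^2
sin(2*30) = sin(60) = sqrt(3)/2
Using R = v0^2 * sin(2*theta) / g
R = 40^2 * (sqrt(3)/2) / 10
R = 1600 * sqrt(3) / 20
R = 80*sqrt(3) m

80*sqrt(3) m


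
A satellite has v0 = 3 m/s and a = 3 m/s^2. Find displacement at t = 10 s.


Given: v0 = 3 m/s, a = 3 m/s^2, t = 10 s
Using s = v0*t + (1/2)*a*t^2
s = 3*10 + (1/2)*3*10^2
s = 30 + (1/2)*300
s = 30 + 150
s = 180

180 m


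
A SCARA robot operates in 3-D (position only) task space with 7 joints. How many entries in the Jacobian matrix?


Given: task space dimension = 3, joints = 7
Jacobian is a 3 x 7 matrix
Total entries = rows * columns
Total = 3 * 7
Total = 21

21


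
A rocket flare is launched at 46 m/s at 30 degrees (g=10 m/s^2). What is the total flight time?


Given: v0 = 46 m/s, theta = 30 deg, g = 10 m/s^2
sin(30) = 1/2
Using T = 2*v0*sin(theta) / g
T = 2*46*1/2 / 10
T = 46 / 10
T = 23/5 s

23/5 s


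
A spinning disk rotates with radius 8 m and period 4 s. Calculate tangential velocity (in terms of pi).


Given: radius r = 8 m, period T = 4 s
Using v = 2*pi*r / T
v = 2*pi*8 / 4
v = 16*pi / 4
v = 4*pi m/s

4*pi m/s


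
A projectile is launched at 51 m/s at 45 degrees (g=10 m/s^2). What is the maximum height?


Given: v0 = 51 m/s, theta = 45 deg, g = 10 m/s^2
sin^2(45) = 1/2
Using H = v0^2 * sin^2(theta) / (2*g)
H = 51^2 * 1/2 / (2*10)
H = 2601 * 1/2 / 20
H = 2601/2 / 20
H = 2601/40 m

2601/40 m


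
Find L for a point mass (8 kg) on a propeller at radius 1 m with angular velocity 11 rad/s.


Given: m = 8 kg, r = 1 m, omega = 11 rad/s
For a point mass: I = m*r^2
I = 8*1^2 = 8*1 = 8
L = I*omega = 8*11
L = 88 kg*m^2/s

88 kg*m^2/s


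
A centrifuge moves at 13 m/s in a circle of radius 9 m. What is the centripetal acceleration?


Given: v = 13 m/s, r = 9 m
Using a_c = v^2 / r
a_c = 13^2 / 9
a_c = 169 / 9
a_c = 169/9 m/s^2

169/9 m/s^2


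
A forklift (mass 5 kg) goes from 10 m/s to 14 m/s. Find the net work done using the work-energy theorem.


Given: m = 5 kg, v0 = 10 m/s, v = 14 m/s
Using W = (1/2)*m*(v^2 - v0^2)
v^2 = 14^2 = 196
v0^2 = 10^2 = 100
v^2 - v0^2 = 196 - 100 = 96
W = (1/2)*5*96 = 240 J

240 J


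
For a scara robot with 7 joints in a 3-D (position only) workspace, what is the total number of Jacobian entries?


Given: task space dimension = 3, joints = 7
Jacobian is a 3 x 7 matrix
Total entries = rows * columns
Total = 3 * 7
Total = 21

21


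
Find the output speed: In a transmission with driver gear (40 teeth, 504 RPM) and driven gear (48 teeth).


Given: N1 = 40 teeth, w1 = 504 RPM, N2 = 48 teeth
Using N1*w1 = N2*w2
w2 = N1*w1 / N2
w2 = 40*504 / 48
w2 = 20160 / 48
w2 = 420 RPM

420 RPM


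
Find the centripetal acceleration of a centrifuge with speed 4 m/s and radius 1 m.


Given: v = 4 m/s, r = 1 m
Using a_c = v^2 / r
a_c = 4^2 / 1
a_c = 16 / 1
a_c = 16 m/s^2

16 m/s^2


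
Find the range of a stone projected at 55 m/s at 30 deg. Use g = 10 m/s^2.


Given: v0 = 55 m/s, theta = 30 deg, g = 10 m/s^2
sin(2*30) = sin(60) = sqrt(3)/2
Using R = v0^2 * sin(2*theta) / g
R = 55^2 * (sqrt(3)/2) / 10
R = 3025 * sqrt(3) / 20
R = 605/4*sqrt(3) m

605/4*sqrt(3) m


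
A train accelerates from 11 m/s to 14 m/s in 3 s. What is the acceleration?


Given: initial velocity v0 = 11 m/s, final velocity v = 14 m/s, time t = 3 s
Using a = (v - v0) / t
a = (14 - 11) / 3
a = 3 / 3
a = 1 m/s^2

1 m/s^2


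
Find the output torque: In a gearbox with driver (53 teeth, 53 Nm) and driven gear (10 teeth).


Given: N1 = 53, N2 = 10, T1 = 53 Nm
Using T2/T1 = N2/N1
T2 = T1 * N2 / N1
T2 = 53 * 10 / 53
T2 = 530 / 53
T2 = 10 Nm

10 Nm


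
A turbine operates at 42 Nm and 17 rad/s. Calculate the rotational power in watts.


Given: tau = 42 Nm, omega = 17 rad/s
Using P = tau * omega
P = 42 * 17
P = 714 W

714 W


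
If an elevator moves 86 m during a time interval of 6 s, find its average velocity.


Given: distance d = 86 m, time t = 6 s
Using v = d / t
v = 86 / 6
v = 43/3 m/s

43/3 m/s


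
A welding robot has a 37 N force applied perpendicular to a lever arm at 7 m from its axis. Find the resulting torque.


Given: F = 37 N, r = 7 m, angle = 90 deg (perpendicular)
Using tau = F * r * sin(90)
sin(90) = 1
tau = 37 * 7 * 1
tau = 259 Nm

259 Nm


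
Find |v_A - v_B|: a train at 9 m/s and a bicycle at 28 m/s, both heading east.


Given: v_A = 9 m/s east, v_B = 28 m/s east
Both move in the same direction; relative speed = |v_A - v_B|
|9 - 28| = |-19|
= 19 m/s

19 m/s


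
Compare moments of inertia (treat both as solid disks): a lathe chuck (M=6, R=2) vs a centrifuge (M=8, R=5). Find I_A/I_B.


Given: M1=6 kg, R1=2 m, M2=8 kg, R2=5 m
For a disk: I = (1/2)*M*R^2, so I_A/I_B = (M1*R1^2)/(M2*R2^2)
M1*R1^2 = 6*4 = 24
M2*R2^2 = 8*25 = 200
I_A/I_B = 24/200 = 3/25

3/25


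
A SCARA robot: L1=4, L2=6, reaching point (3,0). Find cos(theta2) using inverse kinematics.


Given: L1 = 4, L2 = 6, target (x, y) = (3, 0)
Using cos(theta2) = (x^2 + y^2 - L1^2 - L2^2) / (2*L1*L2)
x^2 + y^2 = 3^2 + 0 = 9
L1^2 + L2^2 = 16 + 36 = 52
Numerator = 9 - 52 = -43
Denominator = 2*4*6 = 48
cos(theta2) = -43/48 = -43/48

-43/48


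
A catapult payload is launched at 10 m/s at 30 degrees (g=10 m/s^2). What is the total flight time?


Given: v0 = 10 m/s, theta = 30 deg, g = 10 m/s^2
sin(30) = 1/2
Using T = 2*v0*sin(theta) / g
T = 2*10*1/2 / 10
T = 10 / 10
T = 1 s

1 s


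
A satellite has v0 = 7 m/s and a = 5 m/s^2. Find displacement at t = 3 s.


Given: v0 = 7 m/s, a = 5 m/s^2, t = 3 s
Using s = v0*t + (1/2)*a*t^2
s = 7*3 + (1/2)*5*3^2
s = 21 + (1/2)*45
s = 21 + 45/2
s = 87/2

87/2 m


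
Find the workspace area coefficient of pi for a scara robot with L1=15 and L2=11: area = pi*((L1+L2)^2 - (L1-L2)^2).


Given: L1 = 15, L2 = 11
(L1+L2)^2 = (26)^2 = 676
(L1-L2)^2 = (4)^2 = 16
Difference = 676 - 16 = 660
This equals 4*L1*L2 = 4*15*11 = 660
Workspace area = 660*pi

660


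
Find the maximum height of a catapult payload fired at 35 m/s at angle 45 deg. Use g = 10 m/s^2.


Given: v0 = 35 m/s, theta = 45 deg, g = 10 m/s^2
sin^2(45) = 1/2
Using H = v0^2 * sin^2(theta) / (2*g)
H = 35^2 * 1/2 / (2*10)
H = 1225 * 1/2 / 20
H = 1225/2 / 20
H = 245/8 m

245/8 m


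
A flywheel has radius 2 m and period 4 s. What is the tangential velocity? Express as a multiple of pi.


Given: radius r = 2 m, period T = 4 s
Using v = 2*pi*r / T
v = 2*pi*2 / 4
v = 4*pi / 4
v = 1*pi m/s

1*pi m/s


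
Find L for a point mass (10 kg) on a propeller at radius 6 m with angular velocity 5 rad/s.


Given: m = 10 kg, r = 6 m, omega = 5 rad/s
For a point mass: I = m*r^2
I = 10*6^2 = 10*36 = 360
L = I*omega = 360*5
L = 1800 kg*m^2/s

1800 kg*m^2/s


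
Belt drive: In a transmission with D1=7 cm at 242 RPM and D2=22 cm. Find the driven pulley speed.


Given: D1 = 7 cm, w1 = 242 RPM, D2 = 22 cm
Using D1*w1 = D2*w2
w2 = D1*w1 / D2
w2 = 7*242 / 22
w2 = 1694 / 22
w2 = 77 RPM

77 RPM


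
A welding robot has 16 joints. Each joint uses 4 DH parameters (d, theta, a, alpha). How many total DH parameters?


Given: 16 joints, 4 DH parameters per joint (d, theta, a, alpha)
Total DH parameters = number_of_joints * 4
Total = 16 * 4
Total = 64

64


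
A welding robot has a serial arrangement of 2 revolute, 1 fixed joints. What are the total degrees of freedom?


Given: serial robot with 2 revolute, 1 fixed joints
DOF contribution per joint type: revolute=1, prismatic=1, spherical=3, fixed=0
DOF = 2*1 + 1*0
DOF = 2

2


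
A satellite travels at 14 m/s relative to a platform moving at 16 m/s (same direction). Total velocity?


Given: object velocity = 14 m/s, platform velocity = 16 m/s (same direction)
Using classical velocity addition: v_total = v_object + v_platform
v_total = 14 + 16
v_total = 30 m/s

30 m/s


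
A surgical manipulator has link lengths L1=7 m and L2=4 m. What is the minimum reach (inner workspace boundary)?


Given: L1 = 7 m, L2 = 4 m
For a 2-link planar arm, min reach = |L1 - L2| (second link folded back)
Min reach = |7 - 4|
Min reach = 3 m

3 m


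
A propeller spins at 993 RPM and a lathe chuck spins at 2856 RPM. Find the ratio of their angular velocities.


Given: RPM_A = 993, RPM_B = 2856
omega = 2*pi*RPM/60, so omega_A/omega_B = RPM_A / RPM_B
omega_A/omega_B = 993 / 2856
omega_A/omega_B = 331/952

331/952


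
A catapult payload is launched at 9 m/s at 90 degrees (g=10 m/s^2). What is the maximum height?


Given: v0 = 9 m/s, theta = 90 deg, g = 10 m/s^2
sin^2(90) = 1
Using H = v0^2 * sin^2(theta) / (2*g)
H = 9^2 * 1 / (2*10)
H = 81 * 1 / 20
H = 81 / 20
H = 81/20 m

81/20 m


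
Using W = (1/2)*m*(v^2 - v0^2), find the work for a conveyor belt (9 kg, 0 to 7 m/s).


Given: m = 9 kg, v0 = 0 m/s, v = 7 m/s
Using W = (1/2)*m*(v^2 - v0^2)
v^2 = 7^2 = 49
v0^2 = 0^2 = 0
v^2 - v0^2 = 49 - 0 = 49
W = (1/2)*9*49 = 441/2 J

441/2 J


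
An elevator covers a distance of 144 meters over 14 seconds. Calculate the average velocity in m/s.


Given: distance d = 144 m, time t = 14 s
Using v = d / t
v = 144 / 14
v = 72/7 m/s

72/7 m/s


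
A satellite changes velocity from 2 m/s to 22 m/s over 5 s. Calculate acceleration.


Given: initial velocity v0 = 2 m/s, final velocity v = 22 m/s, time t = 5 s
Using a = (v - v0) / t
a = (22 - 2) / 5
a = 20 / 5
a = 4 m/s^2

4 m/s^2


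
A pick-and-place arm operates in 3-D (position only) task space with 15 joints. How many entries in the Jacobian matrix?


Given: task space dimension = 3, joints = 15
Jacobian is a 3 x 15 matrix
Total entries = rows * columns
Total = 3 * 15
Total = 45

45


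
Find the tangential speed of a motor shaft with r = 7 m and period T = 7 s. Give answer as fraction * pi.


Given: radius r = 7 m, period T = 7 s
Using v = 2*pi*r / T
v = 2*pi*7 / 7
v = 14*pi / 7
v = 2*pi m/s

2*pi m/s


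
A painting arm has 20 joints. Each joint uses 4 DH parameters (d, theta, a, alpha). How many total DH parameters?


Given: 20 joints, 4 DH parameters per joint (d, theta, a, alpha)
Total DH parameters = number_of_joints * 4
Total = 20 * 4
Total = 80

80


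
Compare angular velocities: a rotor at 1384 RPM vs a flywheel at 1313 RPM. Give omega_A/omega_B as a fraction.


Given: RPM_A = 1384, RPM_B = 1313
omega = 2*pi*RPM/60, so omega_A/omega_B = RPM_A / RPM_B
omega_A/omega_B = 1384 / 1313
omega_A/omega_B = 1384/1313

1384/1313


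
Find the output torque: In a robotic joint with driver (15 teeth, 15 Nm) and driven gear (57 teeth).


Given: N1 = 15, N2 = 57, T1 = 15 Nm
Using T2/T1 = N2/N1
T2 = T1 * N2 / N1
T2 = 15 * 57 / 15
T2 = 855 / 15
T2 = 57 Nm

57 Nm


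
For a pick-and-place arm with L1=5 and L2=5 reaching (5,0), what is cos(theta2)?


Given: L1 = 5, L2 = 5, target (x, y) = (5, 0)
Using cos(theta2) = (x^2 + y^2 - L1^2 - L2^2) / (2*L1*L2)
x^2 + y^2 = 5^2 + 0 = 25
L1^2 + L2^2 = 25 + 25 = 50
Numerator = 25 - 50 = -25
Denominator = 2*5*5 = 50
cos(theta2) = -25/50 = -1/2

-1/2


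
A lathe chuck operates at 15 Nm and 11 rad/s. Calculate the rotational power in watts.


Given: tau = 15 Nm, omega = 11 rad/s
Using P = tau * omega
P = 15 * 11
P = 165 W

165 W


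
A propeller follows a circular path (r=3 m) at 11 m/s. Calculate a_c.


Given: v = 11 m/s, r = 3 m
Using a_c = v^2 / r
a_c = 11^2 / 3
a_c = 121 / 3
a_c = 121/3 m/s^2

121/3 m/s^2


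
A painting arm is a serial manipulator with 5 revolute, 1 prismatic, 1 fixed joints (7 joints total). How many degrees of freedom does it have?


Given: serial robot with 5 revolute, 1 prismatic, 1 fixed joints
DOF contribution per joint type: revolute=1, prismatic=1, spherical=3, fixed=0
DOF = 5*1 + 1*1 + 1*0
DOF = 6

6


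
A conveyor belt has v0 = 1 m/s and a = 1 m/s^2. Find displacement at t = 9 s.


Given: v0 = 1 m/s, a = 1 m/s^2, t = 9 s
Using s = v0*t + (1/2)*a*t^2
s = 1*9 + (1/2)*1*9^2
s = 9 + (1/2)*81
s = 9 + 81/2
s = 99/2

99/2 m


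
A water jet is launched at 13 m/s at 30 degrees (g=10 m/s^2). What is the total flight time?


Given: v0 = 13 m/s, theta = 30 deg, g = 10 m/s^2
sin(30) = 1/2
Using T = 2*v0*sin(theta) / g
T = 2*13*1/2 / 10
T = 13 / 10
T = 13/10 s

13/10 s


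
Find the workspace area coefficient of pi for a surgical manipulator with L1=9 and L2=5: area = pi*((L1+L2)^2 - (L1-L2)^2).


Given: L1 = 9, L2 = 5
(L1+L2)^2 = (14)^2 = 196
(L1-L2)^2 = (4)^2 = 16
Difference = 196 - 16 = 180
This equals 4*L1*L2 = 4*9*5 = 180
Workspace area = 180*pi

180


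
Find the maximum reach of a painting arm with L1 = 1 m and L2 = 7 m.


Given: L1 = 1 m, L2 = 7 m
For a 2-link planar arm, max reach = L1 + L2 (fully extended)
Max reach = 1 + 7
Max reach = 8 m

8 m


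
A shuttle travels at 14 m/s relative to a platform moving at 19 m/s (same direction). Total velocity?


Given: object velocity = 14 m/s, platform velocity = 19 m/s (same direction)
Using classical velocity addition: v_total = v_object + v_platform
v_total = 14 + 19
v_total = 33 m/s

33 m/s


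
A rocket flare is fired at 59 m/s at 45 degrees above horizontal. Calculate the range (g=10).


Given: v0 = 59 m/s, theta = 45 deg, g = 10 m/s^2
sin(2*45) = sin(90) = 1
Using R = v0^2 * sin(2*theta) / g
R = 59^2 * 1 / 10
R = 3481 / 10
R = 3481/10 m

3481/10 m


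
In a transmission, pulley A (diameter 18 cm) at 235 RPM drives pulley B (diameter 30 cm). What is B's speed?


Given: D1 = 18 cm, w1 = 235 RPM, D2 = 30 cm
Using D1*w1 = D2*w2
w2 = D1*w1 / D2
w2 = 18*235 / 30
w2 = 4230 / 30
w2 = 141 RPM

141 RPM


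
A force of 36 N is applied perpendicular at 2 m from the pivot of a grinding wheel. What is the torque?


Given: F = 36 N, r = 2 m, angle = 90 deg (perpendicular)
Using tau = F * r * sin(90)
sin(90) = 1
tau = 36 * 2 * 1
tau = 72 Nm

72 Nm


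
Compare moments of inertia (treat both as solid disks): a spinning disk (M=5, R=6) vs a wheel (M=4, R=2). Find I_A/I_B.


Given: M1=5 kg, R1=6 m, M2=4 kg, R2=2 m
For a disk: I = (1/2)*M*R^2, so I_A/I_B = (M1*R1^2)/(M2*R2^2)
M1*R1^2 = 5*36 = 180
M2*R2^2 = 4*4 = 16
I_A/I_B = 180/16 = 45/4

45/4


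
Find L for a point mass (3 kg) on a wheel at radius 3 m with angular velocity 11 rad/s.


Given: m = 3 kg, r = 3 m, omega = 11 rad/s
For a point mass: I = m*r^2
I = 3*3^2 = 3*9 = 27
L = I*omega = 27*11
L = 297 kg*m^2/s

297 kg*m^2/s


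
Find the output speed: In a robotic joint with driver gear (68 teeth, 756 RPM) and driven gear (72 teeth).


Given: N1 = 68 teeth, w1 = 756 RPM, N2 = 72 teeth
Using N1*w1 = N2*w2
w2 = N1*w1 / N2
w2 = 68*756 / 72
w2 = 51408 / 72
w2 = 714 RPM

714 RPM


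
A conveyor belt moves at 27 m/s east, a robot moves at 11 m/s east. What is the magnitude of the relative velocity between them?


Given: v_A = 27 m/s east, v_B = 11 m/s east
Both move in the same direction; relative speed = |v_A - v_B|
|27 - 11| = |16|
= 16 m/s

16 m/s


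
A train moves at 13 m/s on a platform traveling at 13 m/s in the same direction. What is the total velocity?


Given: object velocity = 13 m/s, platform velocity = 13 m/s (same direction)
Using classical velocity addition: v_total = v_object + v_platform
v_total = 13 + 13
v_total = 26 m/s

26 m/s


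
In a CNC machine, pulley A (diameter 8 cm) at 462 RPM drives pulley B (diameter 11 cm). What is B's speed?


Given: D1 = 8 cm, w1 = 462 RPM, D2 = 11 cm
Using D1*w1 = D2*w2
w2 = D1*w1 / D2
w2 = 8*462 / 11
w2 = 3696 / 11
w2 = 336 RPM

336 RPM


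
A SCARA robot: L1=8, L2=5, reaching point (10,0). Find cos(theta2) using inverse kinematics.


Given: L1 = 8, L2 = 5, target (x, y) = (10, 0)
Using cos(theta2) = (x^2 + y^2 - L1^2 - L2^2) / (2*L1*L2)
x^2 + y^2 = 10^2 + 0 = 100
L1^2 + L2^2 = 64 + 25 = 89
Numerator = 100 - 89 = 11
Denominator = 2*8*5 = 80
cos(theta2) = 11/80 = 11/80

11/80


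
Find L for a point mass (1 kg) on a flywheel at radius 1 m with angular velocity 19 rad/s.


Given: m = 1 kg, r = 1 m, omega = 19 rad/s
For a point mass: I = m*r^2
I = 1*1^2 = 1*1 = 1
L = I*omega = 1*19
L = 19 kg*m^2/s

19 kg*m^2/s


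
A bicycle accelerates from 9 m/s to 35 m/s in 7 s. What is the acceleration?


Given: initial velocity v0 = 9 m/s, final velocity v = 35 m/s, time t = 7 s
Using a = (v - v0) / t
a = (35 - 9) / 7
a = 26 / 7
a = 26/7 m/s^2

26/7 m/s^2


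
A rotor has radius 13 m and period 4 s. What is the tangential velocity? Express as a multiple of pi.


Given: radius r = 13 m, period T = 4 s
Using v = 2*pi*r / T
v = 2*pi*13 / 4
v = 26*pi / 4
v = 13/2*pi m/s

13/2*pi m/s


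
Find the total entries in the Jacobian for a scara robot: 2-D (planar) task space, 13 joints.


Given: task space dimension = 2, joints = 13
Jacobian is a 2 x 13 matrix
Total entries = rows * columns
Total = 2 * 13
Total = 26

26


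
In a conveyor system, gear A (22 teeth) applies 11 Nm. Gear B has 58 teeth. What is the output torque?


Given: N1 = 22, N2 = 58, T1 = 11 Nm
Using T2/T1 = N2/N1
T2 = T1 * N2 / N1
T2 = 11 * 58 / 22
T2 = 638 / 22
T2 = 29 Nm

29 Nm


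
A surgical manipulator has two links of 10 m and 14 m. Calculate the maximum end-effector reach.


Given: L1 = 10 m, L2 = 14 m
For a 2-link planar arm, max reach = L1 + L2 (fully extended)
Max reach = 10 + 14
Max reach = 24 m

24 m


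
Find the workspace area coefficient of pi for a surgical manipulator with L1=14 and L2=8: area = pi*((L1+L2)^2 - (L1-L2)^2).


Given: L1 = 14, L2 = 8
(L1+L2)^2 = (22)^2 = 484
(L1-L2)^2 = (6)^2 = 36
Difference = 484 - 36 = 448
This equals 4*L1*L2 = 4*14*8 = 448
Workspace area = 448*pi

448


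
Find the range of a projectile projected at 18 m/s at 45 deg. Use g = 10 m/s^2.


Given: v0 = 18 m/s, theta = 45 deg, g = 10 m/s^2
sin(2*45) = sin(90) = 1
Using R = v0^2 * sin(2*theta) / g
R = 18^2 * 1 / 10
R = 324 / 10
R = 162/5 m

162/5 m
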